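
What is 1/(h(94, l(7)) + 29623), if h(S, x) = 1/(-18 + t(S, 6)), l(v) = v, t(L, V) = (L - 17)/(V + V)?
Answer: 139/4117585 ≈ 3.3758e-5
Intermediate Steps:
t(L, V) = (-17 + L)/(2*V) (t(L, V) = (-17 + L)/((2*V)) = (-17 + L)*(1/(2*V)) = (-17 + L)/(2*V))
h(S, x) = 1/(-233/12 + S/12) (h(S, x) = 1/(-18 + (½)*(-17 + S)/6) = 1/(-18 + (½)*(⅙)*(-17 + S)) = 1/(-18 + (-17/12 + S/12)) = 1/(-233/12 + S/12))
1/(h(94, l(7)) + 29623) = 1/(12/(-233 + 94) + 29623) = 1/(12/(-139) + 29623) = 1/(12*(-1/139) + 29623) = 1/(-12/139 + 29623) = 1/(4117585/139) = 139/4117585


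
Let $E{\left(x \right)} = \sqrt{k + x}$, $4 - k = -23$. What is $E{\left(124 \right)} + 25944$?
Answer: $25944 + \sqrt{151} \approx 25956.0$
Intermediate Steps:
$k = 27$ ($k = 4 - -23 = 4 + 23 = 27$)
$E{\left(x \right)} = \sqrt{27 + x}$
$E{\left(124 \right)} + 25944 = \sqrt{27 + 124} + 25944 = \sqrt{151} + 25944 = 25944 + \sqrt{151}$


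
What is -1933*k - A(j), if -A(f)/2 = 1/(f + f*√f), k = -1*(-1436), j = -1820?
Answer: (-5051934160*√455 + 2525967081*I)/(910*(-I + 2*√455)) ≈ -2.7758e+6 + 4.5776e-5*I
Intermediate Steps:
k = 1436
A(f) = -2/(f + f^(3/2)) (A(f) = -2/(f + f*√f) = -2/(f + f^(3/2)))
-1933*k - A(j) = -1933*1436 - (-2)/(-1820 + (-1820)^(3/2)) = -2775788 - (-2)/(-1820 - 3640*I*√455) = -2775788 + 2/(-1820 - 3640*I*√455)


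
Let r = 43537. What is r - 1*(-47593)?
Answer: 91130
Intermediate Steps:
r - 1*(-47593) = 43537 - 1*(-47593) = 43537 + 47593 = 91130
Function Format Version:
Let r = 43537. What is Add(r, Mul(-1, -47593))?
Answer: 91130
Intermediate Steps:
Add(r, Mul(-1, -47593)) = Add(43537, Mul(-1, -47593)) = Add(43537, 47593) = 91130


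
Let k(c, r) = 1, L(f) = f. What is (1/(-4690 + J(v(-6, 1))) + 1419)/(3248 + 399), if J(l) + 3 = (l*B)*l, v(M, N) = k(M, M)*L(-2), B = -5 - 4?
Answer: 6710450/17246663 ≈ 0.38909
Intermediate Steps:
B = -9
v(M, N) = -2 (v(M, N) = 1*(-2) = -2)
J(l) = -3 - 9*l² (J(l) = -3 + (l*(-9))*l = -3 + (-9*l)*l = -3 - 9*l²)
(1/(-4690 + J(v(-6, 1))) + 1419)/(3248 + 399) = (1/(-4690 + (-3 - 9*(-2)²)) + 1419)/(3248 + 399) = (1/(-4690 + (-3 - 9*4)) + 1419)/3647 = (1/(-4690 + (-3 - 36)) + 1419)*(1/3647) = (1/(-4690 - 39) + 1419)*(1/3647) = (1/(-4729) + 1419)*(1/3647) = (-1/4729 + 1419)*(1/3647) = (6710450/4729)*(1/3647) = 6710450/17246663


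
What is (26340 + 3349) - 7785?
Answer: 21904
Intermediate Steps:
(26340 + 3349) - 7785 = 29689 - 7785 = 21904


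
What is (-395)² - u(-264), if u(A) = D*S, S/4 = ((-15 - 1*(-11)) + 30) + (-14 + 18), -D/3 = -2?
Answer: 155305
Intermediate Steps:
D = 6 (D = -3*(-2) = 6)
S = 120 (S = 4*(((-15 - 1*(-11)) + 30) + (-14 + 18)) = 4*(((-15 + 11) + 30) + 4) = 4*((-4 + 30) + 4) = 4*(26 + 4) = 4*30 = 120)
u(A) = 720 (u(A) = 6*120 = 720)
(-395)² - u(-264) = (-395)² - 1*720 = 156025 - 720 = 155305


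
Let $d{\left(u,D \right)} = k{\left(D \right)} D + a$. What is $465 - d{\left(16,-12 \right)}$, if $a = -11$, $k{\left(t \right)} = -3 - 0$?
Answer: $440$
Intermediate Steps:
$k{\left(t \right)} = -3$ ($k{\left(t \right)} = -3 + 0 = -3$)
$d{\left(u,D \right)} = -11 - 3 D$ ($d{\left(u,D \right)} = - 3 D - 11 = -11 - 3 D$)
$465 - d{\left(16,-12 \right)} = 465 - \left(-11 - -36\right) = 465 - \left(-11 + 36\right) = 465 - 25 = 440$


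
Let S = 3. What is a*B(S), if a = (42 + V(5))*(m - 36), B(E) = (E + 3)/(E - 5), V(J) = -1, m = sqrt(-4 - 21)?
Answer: 4428 - 615*I ≈ 4428.0 - 615.0*I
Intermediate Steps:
m = 5*I (m = sqrt(-25) = 5*I ≈ 5.0*I)
B(E) = (3 + E)/(-5 + E)
a = -1476 + 205*I (a = (42 - 1)*(5*I - 36) = 41*(-36 + 5*I) = -1476 + 205*I ≈ -1476.0 + 205.0*I)
a*B(S) = (-1476 + 205*I)*((3 + 3)/(-5 + 3)) = (-1476 + 205*I)*(6/(-2)) = (-1476 + 205*I)*(-1/2*6) = (-1476 + 205*I)*(-3) = 4428 - 615*I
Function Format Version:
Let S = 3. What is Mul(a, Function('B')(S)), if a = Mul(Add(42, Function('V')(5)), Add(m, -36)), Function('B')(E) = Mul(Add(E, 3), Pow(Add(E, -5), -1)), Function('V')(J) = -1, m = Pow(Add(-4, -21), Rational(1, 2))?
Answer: Add(4428, Mul(-615, I)) ≈ Add(4428.0, Mul(-615.00, I))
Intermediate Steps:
m = Mul(5, I) (m = Pow(-25, Rational(1, 2)) = Mul(5, I) ≈ Mul(5.0000, I))
Function('B')(E) = Mul(Pow(Add(-5, E), -1), Add(3, E)) (Function('B')(E) = Mul(Add(3, E), Pow(Add(-5, E), -1)) = Mul(Pow(Add(-5, E), -1), Add(3, E)))
a = Add(-1476, Mul(205, I)) (a = Mul(Add(42, -1), Add(Mul(5, I), -36)) = Mul(41, Add(-36, Mul(5, I))) = Add(-1476, Mul(205, I)) ≈ Add(-1476.0, Mul(205.00, I)))
Mul(a, Function('B')(S)) = Mul(Add(-1476, Mul(205, I)), Mul(Pow(Add(-5, 3), -1), Add(3, 3))) = Mul(Add(-1476, Mul(205, I)), Mul(Pow(-2, -1), 6)) = Mul(Add(-1476, Mul(205, I)), Mul(Rational(-1, 2), 6)) = Mul(Add(-1476, Mul(205, I)), -3) = Add(4428, Mul(-615, I))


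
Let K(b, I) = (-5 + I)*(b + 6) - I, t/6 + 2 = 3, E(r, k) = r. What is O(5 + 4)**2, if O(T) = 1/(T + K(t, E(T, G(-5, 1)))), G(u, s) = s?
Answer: 1/2304 ≈ 0.00043403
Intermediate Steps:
t = 6 (t = -12 + 6*3 = -12 + 18 = 6)
K(b, I) = -I + (-5 + I)*(6 + b) (K(b, I) = (-5 + I)*(6 + b) - I = -I + (-5 + I)*(6 + b))
O(T) = 1/(-60 + 12*T) (O(T) = 1/(T + (-30 - 5*6 + 5*T + T*6)) = 1/(T + (-30 - 30 + 5*T + 6*T)) = 1/(T + (-60 + 11*T)) = 1/(-60 + 12*T))
O(5 + 4)**2 = (1/(12*(-5 + (5 + 4))))**2 = (1/(12*(-5 + 9)))**2 = ((1/12)/4)**2 = ((1/12)*(1/4))**2 = (1/48)**2 = 1/2304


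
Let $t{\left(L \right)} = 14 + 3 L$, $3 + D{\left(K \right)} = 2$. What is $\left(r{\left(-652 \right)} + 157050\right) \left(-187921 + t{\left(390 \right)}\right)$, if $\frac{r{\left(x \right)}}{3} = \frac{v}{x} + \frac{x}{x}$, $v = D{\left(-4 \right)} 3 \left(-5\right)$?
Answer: $- \frac{19121590748607}{652} \approx -2.9328 \cdot 10^{10}$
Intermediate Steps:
$D{\left(K \right)} = -1$ ($D{\left(K \right)} = -3 + 2 = -1$)
$v = 15$ ($v = \left(-1\right) 3 \left(-5\right) = \left(-3\right) \left(-5\right) = 15$)
$r{\left(x \right)} = 3 + \frac{45}{x}$ ($r{\left(x \right)} = 3 \left(\frac{15}{x} + \frac{x}{x}\right) = 3 \left(\frac{15}{x} + 1\right) = 3 \left(1 + \frac{15}{x}\right) = 3 + \frac{45}{x}$)
$\left(r{\left(-652 \right)} + 157050\right) \left(-187921 + t{\left(390 \right)}\right) = \left(\left(3 + \frac{45}{-652}\right) + 157050\right) \left(-187921 + \left(14 + 3 \cdot 390\right)\right) = \left(\left(3 + 45 \left(- \frac{1}{652}\right)\right) + 157050\right) \left(-187921 + \left(14 + 1170\right)\right) = \left(\left(3 - \frac{45}{652}\right) + 157050\right) \left(-187921 + 1184\right) = \left(\frac{1911}{652} + 157050\right) \left(-186737\right) = \frac{102398511}{652} \left(-186737\right) = - \frac{19121590748607}{652}$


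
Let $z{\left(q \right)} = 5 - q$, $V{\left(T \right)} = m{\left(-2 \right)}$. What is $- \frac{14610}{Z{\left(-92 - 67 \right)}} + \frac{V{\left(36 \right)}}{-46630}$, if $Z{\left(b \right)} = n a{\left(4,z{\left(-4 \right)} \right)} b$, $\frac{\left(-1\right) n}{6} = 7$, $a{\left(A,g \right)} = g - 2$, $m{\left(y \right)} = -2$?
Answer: $- \frac{56764234}{181647165} \approx -0.3125$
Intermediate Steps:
$V{\left(T \right)} = -2$
$a{\left(A,g \right)} = -2 + g$
$n = -42$ ($n = \left(-6\right) 7 = -42$)
$Z{\left(b \right)} = - 294 b$ ($Z{\left(b \right)} = - 42 \left(-2 + \left(5 - -4\right)\right) b = - 42 \left(-2 + \left(5 + 4\right)\right) b = - 42 \left(-2 + 9\right) b = \left(-42\right) 7 b = - 294 b$)
$- \frac{14610}{Z{\left(-92 - 67 \right)}} + \frac{V{\left(36 \right)}}{-46630} = - \frac{14610}{\left(-294\right) \left(-92 - 67\right)} - \frac{2}{-46630} = - \frac{14610}{\left(-294\right) \left(-159\right)} - - \frac{1}{23315} = - \frac{14610}{46746} + \frac{1}{23315} = \left(-14610\right) \frac{1}{46746} + \frac{1}{23315} = - \frac{2435}{7791} + \frac{1}{23315} = - \frac{56764234}{181647165}$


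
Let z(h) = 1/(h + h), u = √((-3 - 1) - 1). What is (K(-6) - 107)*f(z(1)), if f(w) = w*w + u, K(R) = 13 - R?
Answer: -22 - 88*I*√5 ≈ -22.0 - 196.77*I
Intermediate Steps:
u = I*√5 (u = √(-4 - 1) = √(-5) = I*√5 ≈ 2.2361*I)
z(h) = 1/(2*h)
f(w) = w² + I*√5 (f(w) = w*w + I*√5 = w² + I*√5)
(K(-6) - 107)*f(z(1)) = ((13 - 1*(-6)) - 107)*(((½)/1)² + I*√5) = ((13 + 6) - 107)*(((½)*1)² + I*√5) = (19 - 107)*((½)² + I*√5) = -88*(¼ + I*√5) = -22 - 88*I*√5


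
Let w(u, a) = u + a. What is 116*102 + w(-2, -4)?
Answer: 11826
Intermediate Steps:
w(u, a) = a + u
116*102 + w(-2, -4) = 116*102 + (-4 - 2) = 11832 - 6 = 11826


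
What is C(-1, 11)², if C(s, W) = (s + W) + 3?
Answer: 169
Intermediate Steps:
C(s, W) = 3 + W + s (C(s, W) = (W + s) + 3 = 3 + W + s)
C(-1, 11)² = (3 + 11 - 1)² = 13² = 169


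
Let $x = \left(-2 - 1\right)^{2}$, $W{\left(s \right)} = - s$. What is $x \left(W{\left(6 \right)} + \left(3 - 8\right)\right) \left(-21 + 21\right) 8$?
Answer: $0$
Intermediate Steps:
$x = 9$ ($x = \left(-3\right)^{2} = 9$)
$x \left(W{\left(6 \right)} + \left(3 - 8\right)\right) \left(-21 + 21\right) 8 = 9 \left(\left(-1\right) 6 + \left(3 - 8\right)\right) \left(-21 + 21\right) 8 = 9 \left(-6 + \left(3 - 8\right)\right) 0 \cdot 8 = 9 \left(-6 - 5\right) 0 \cdot 8 = 9 \left(\left(-11\right) 0\right) 8 = 9 \cdot 0 \cdot 8 = 0 \cdot 8 = 0$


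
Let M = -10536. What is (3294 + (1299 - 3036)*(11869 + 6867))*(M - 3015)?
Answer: 440964961038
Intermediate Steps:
(3294 + (1299 - 3036)*(11869 + 6867))*(M - 3015) = (3294 + (1299 - 3036)*(11869 + 6867))*(-10536 - 3015) = (3294 - 1737*18736)*(-13551) = (3294 - 32544432)*(-13551) = -32541138*(-13551) = 440964961038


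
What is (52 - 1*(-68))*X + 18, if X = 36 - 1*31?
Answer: 618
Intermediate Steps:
X = 5 (X = 36 - 31 = 5)
(52 - 1*(-68))*X + 18 = (52 - 1*(-68))*5 + 18 = (52 + 68)*5 + 18 = 120*5 + 18 = 600 + 18 = 618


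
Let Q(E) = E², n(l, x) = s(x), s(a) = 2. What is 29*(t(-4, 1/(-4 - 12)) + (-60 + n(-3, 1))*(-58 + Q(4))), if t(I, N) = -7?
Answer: 70441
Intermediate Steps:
n(l, x) = 2
29*(t(-4, 1/(-4 - 12)) + (-60 + n(-3, 1))*(-58 + Q(4))) = 29*(-7 + (-60 + 2)*(-58 + 4²)) = 29*(-7 - 58*(-58 + 16)) = 29*(-7 - 58*(-42)) = 29*(-7 + 2436) = 29*2429 = 70441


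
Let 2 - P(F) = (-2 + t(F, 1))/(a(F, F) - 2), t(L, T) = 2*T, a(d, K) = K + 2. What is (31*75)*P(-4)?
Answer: 4650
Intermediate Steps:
a(d, K) = 2 + K
P(F) = 2 (P(F) = 2 - (-2 + 2*1)/((2 + F) - 2) = 2 - (-2 + 2)/F = 2 - 0/F = 2 - 1*0 = 2 + 0 = 2)
(31*75)*P(-4) = (31*75)*2 = 2325*2 = 4650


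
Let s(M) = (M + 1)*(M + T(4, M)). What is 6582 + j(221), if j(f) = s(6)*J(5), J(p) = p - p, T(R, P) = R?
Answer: 6582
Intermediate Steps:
s(M) = (1 + M)*(4 + M) (s(M) = (M + 1)*(M + 4) = (1 + M)*(4 + M))
J(p) = 0
j(f) = 0 (j(f) = (4 + 6**2 + 5*6)*0 = (4 + 36 + 30)*0 = 70*0 = 0)
6582 + j(221) = 6582 + 0 = 6582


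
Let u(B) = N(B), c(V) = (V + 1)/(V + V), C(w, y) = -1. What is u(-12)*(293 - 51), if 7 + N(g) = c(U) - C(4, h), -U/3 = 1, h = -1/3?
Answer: -4114/3 ≈ -1371.3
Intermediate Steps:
h = -1/3 (h = -1*1/3 = -1/3 ≈ -0.33333)
U = -3 (U = -3*1 = -3)
c(V) = (1 + V)/(2*V) (c(V) = (1 + V)/((2*V)) = (1 + V)*(1/(2*V)) = (1 + V)/(2*V))
N(g) = -17/3 (N(g) = -7 + ((1/2)*(1 - 3)/(-3) - 1*(-1)) = -7 + ((1/2)*(-1/3)*(-2) + 1) = -7 + (1/3 + 1) = -7 + 4/3 = -17/3)
u(B) = -17/3
u(-12)*(293 - 51) = -17*(293 - 51)/3 = -17/3*242 = -4114/3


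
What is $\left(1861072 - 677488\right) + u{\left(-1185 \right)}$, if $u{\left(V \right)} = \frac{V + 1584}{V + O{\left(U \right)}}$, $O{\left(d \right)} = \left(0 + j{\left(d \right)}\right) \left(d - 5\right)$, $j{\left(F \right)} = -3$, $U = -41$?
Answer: $\frac{413070683}{349} \approx 1.1836 \cdot 10^{6}$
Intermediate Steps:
$O{\left(d \right)} = 15 - 3 d$ ($O{\left(d \right)} = \left(0 - 3\right) \left(d - 5\right) = - 3 \left(-5 + d\right) = 15 - 3 d$)
$u{\left(V \right)} = \frac{1584 + V}{138 + V}$ ($u{\left(V \right)} = \frac{V + 1584}{V + \left(15 - -123\right)} = \frac{1584 + V}{V + \left(15 + 123\right)} = \frac{1584 + V}{V + 138} = \frac{1584 + V}{138 + V}$)
$\left(1861072 - 677488\right) + u{\left(-1185 \right)} = \left(1861072 - 677488\right) + \frac{1584 - 1185}{138 - 1185} = 1183584 + \frac{1}{-1047} \cdot 399 = 1183584 - \frac{133}{349} = \frac{413070683}{349}$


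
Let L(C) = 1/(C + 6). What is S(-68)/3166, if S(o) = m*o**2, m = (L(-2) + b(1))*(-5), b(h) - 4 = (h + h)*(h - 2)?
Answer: -26010/1583 ≈ -16.431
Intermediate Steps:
L(C) = 1/(6 + C)
b(h) = 4 + 2*h*(-2 + h) (b(h) = 4 + (h + h)*(h - 2) = 4 + (2*h)*(-2 + h) = 4 + 2*h*(-2 + h))
m = -45/4 (m = (1/(6 - 2) + (4 - 4*1 + 2*1**2))*(-5) = (1/4 + (4 - 4 + 2*1))*(-5) = (1/4 + (4 - 4 + 2))*(-5) = (1/4 + 2)*(-5) = (9/4)*(-5) = -45/4 ≈ -11.250)
S(o) = -45*o**2/4
S(-68)/3166 = -45/4*(-68)**2/3166 = -45/4*4624*(1/3166) = -52020*1/3166 = -26010/1583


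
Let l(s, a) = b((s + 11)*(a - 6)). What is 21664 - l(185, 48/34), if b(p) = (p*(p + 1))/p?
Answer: 383559/17 ≈ 22562.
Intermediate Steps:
b(p) = 1 + p (b(p) = (p*(1 + p))/p = 1 + p)
l(s, a) = 1 + (-6 + a)*(11 + s) (l(s, a) = 1 + (s + 11)*(a - 6) = 1 + (11 + s)*(-6 + a) = 1 + (-6 + a)*(11 + s))
21664 - l(185, 48/34) = 21664 - (-65 - 6*185 + 11*(48/34) + (48/34)*185) = 21664 - (-65 - 1110 + 11*(48*(1/34)) + (48*(1/34))*185) = 21664 - (-65 - 1110 + 11*(24/17) + (24/17)*185) = 21664 - (-65 - 1110 + 264/17 + 4440/17) = 21664 - 1*(-15271/17) = 21664 + 15271/17 = 383559/17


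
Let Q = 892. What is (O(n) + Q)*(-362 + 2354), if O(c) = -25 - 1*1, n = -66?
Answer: 1725072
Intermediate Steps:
O(c) = -26 (O(c) = -25 - 1 = -26)
(O(n) + Q)*(-362 + 2354) = (-26 + 892)*(-362 + 2354) = 866*1992 = 1725072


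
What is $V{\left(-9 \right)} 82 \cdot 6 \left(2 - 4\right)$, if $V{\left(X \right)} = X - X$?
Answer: $0$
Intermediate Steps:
$V{\left(X \right)} = 0$
$V{\left(-9 \right)} 82 \cdot 6 \left(2 - 4\right) = 0 \cdot 82 \cdot 6 \left(2 - 4\right) = 0 \cdot 6 \left(-2\right) = 0 \left(-12\right) = 0$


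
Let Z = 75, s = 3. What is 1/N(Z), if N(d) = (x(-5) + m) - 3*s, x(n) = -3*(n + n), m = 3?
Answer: 1/24 ≈ 0.041667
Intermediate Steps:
x(n) = -6*n
N(d) = 24 (N(d) = (-6*(-5) + 3) - 3*3 = (30 + 3) - 9 = 33 - 9 = 24)
1/N(Z) = 1/24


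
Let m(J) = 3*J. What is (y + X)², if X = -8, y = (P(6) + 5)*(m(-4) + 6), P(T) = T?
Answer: 5476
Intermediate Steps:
y = -66 (y = (6 + 5)*(3*(-4) + 6) = 11*(-12 + 6) = 11*(-6) = -66)
(y + X)² = (-66 - 8)² = (-74)² = 5476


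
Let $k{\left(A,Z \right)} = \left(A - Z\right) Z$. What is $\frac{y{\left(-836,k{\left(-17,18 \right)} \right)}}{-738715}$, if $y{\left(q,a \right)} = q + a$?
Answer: $\frac{1466}{738715} \approx 0.0019845$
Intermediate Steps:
$k{\left(A,Z \right)} = Z \left(A - Z\right)$
$y{\left(q,a \right)} = a + q$
$\frac{y{\left(-836,k{\left(-17,18 \right)} \right)}}{-738715} = \frac{18 \left(-17 - 18\right) - 836}{-738715} = \left(18 \left(-17 - 18\right) - 836\right) \left(- \frac{1}{738715}\right) = \left(18 \left(-35\right) - 836\right) \left(- \frac{1}{738715}\right) = \left(-630 - 836\right) \left(- \frac{1}{738715}\right) = \left(-1466\right) \left(- \frac{1}{738715}\right) = \frac{1466}{738715}$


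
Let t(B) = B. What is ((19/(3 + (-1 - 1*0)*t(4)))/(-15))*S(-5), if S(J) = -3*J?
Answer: 19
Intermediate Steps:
((19/(3 + (-1 - 1*0)*t(4)))/(-15))*S(-5) = ((19/(3 + (-1 - 1*0)*4))/(-15))*(-3*(-5)) = -19/(15*(3 + (-1 + 0)*4))*15 = -19/(15*(3 - 1*4))*15 = -19/(15*(3 - 4))*15 = -19/(15*(-1))*15 = -19*(-1)/15*15 = -1/15*(-19)*15 = (19/15)*15 = 19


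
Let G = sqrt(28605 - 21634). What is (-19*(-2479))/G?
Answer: 47101*sqrt(6971)/6971 ≈ 564.13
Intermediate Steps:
G = sqrt(6971) ≈ 83.493
(-19*(-2479))/G = (-19*(-2479))/(sqrt(6971)) = 47101*(sqrt(6971)/6971) = 47101*sqrt(6971)/6971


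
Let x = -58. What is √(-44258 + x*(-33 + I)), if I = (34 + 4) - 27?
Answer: I*√42982 ≈ 207.32*I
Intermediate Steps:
I = 11 (I = 38 - 27 = 11)
√(-44258 + x*(-33 + I)) = √(-44258 - 58*(-33 + 11)) = √(-44258 - 58*(-22)) = √(-44258 + 1276) = √(-42982) = I*√42982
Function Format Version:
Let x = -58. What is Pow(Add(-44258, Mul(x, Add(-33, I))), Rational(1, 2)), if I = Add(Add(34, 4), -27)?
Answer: Mul(I, Pow(42982, Rational(1, 2))) ≈ Mul(207.32, I)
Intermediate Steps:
I = 11 (I = Add(38, -27) = 11)
Pow(Add(-44258, Mul(x, Add(-33, I))), Rational(1, 2)) = Pow(Add(-44258, Mul(-58, Add(-33, 11))), Rational(1, 2)) = Pow(Add(-44258, Mul(-58, -22)), Rational(1, 2)) = Pow(Add(-44258, 1276), Rational(1, 2)) = Pow(-42982, Rational(1, 2)) = Mul(I, Pow(42982, Rational(1, 2)))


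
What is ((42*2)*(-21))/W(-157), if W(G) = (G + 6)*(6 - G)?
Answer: 1764/24613 ≈ 0.071669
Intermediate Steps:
W(G) = (6 + G)*(6 - G)
((42*2)*(-21))/W(-157) = ((42*2)*(-21))/(36 - 1*(-157)²) = (84*(-21))/(36 - 1*24649) = -1764/(36 - 24649) = -1764/(-24613) = -1764*(-1/24613) = 1764/24613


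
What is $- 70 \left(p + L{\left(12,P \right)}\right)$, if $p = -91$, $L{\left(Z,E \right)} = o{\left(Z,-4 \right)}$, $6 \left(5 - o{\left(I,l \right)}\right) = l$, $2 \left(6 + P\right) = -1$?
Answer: $\frac{17920}{3} \approx 5973.3$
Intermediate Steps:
$P = - \frac{13}{2}$ ($P = -6 + \frac{1}{2} \left(-1\right) = -6 - \frac{1}{2} = - \frac{13}{2} \approx -6.5$)
$o{\left(I,l \right)} = 5 - \frac{l}{6}$
$L{\left(Z,E \right)} = \frac{17}{3}$ ($L{\left(Z,E \right)} = 5 - - \frac{2}{3} = 5 + \frac{2}{3} = \frac{17}{3}$)
$- 70 \left(p + L{\left(12,P \right)}\right) = - 70 \left(-91 + \frac{17}{3}\right) = \left(-70\right) \left(- \frac{256}{3}\right) = \frac{17920}{3}$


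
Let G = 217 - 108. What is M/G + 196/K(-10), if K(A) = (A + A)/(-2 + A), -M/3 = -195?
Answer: 67017/545 ≈ 122.97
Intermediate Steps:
M = 585 (M = -3*(-195) = 585)
G = 109
K(A) = 2*A/(-2 + A) (K(A) = (2*A)/(-2 + A) = 2*A/(-2 + A))
M/G + 196/K(-10) = 585/109 + 196/((2*(-10)/(-2 - 10))) = 585*(1/109) + 196/((2*(-10)/(-12))) = 585/109 + 196/((2*(-10)*(-1/12))) = 585/109 + 196/(5/3) = 585/109 + 196*(3/5) = 585/109 + 588/5 = 67017/545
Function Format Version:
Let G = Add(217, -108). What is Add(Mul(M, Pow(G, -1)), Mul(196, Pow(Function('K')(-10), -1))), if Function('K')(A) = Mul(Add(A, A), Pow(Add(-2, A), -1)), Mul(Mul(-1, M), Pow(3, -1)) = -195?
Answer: Rational(67017, 545) ≈ 122.97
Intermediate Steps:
M = 585 (M = Mul(-3, -195) = 585)
G = 109
Function('K')(A) = Mul(2, A, Pow(Add(-2, A), -1)) (Function('K')(A) = Mul(Mul(2, A), Pow(Add(-2, A), -1)) = Mul(2, A, Pow(Add(-2, A), -1)))
Add(Mul(M, Pow(G, -1)), Mul(196, Pow(Function('K')(-10), -1))) = Add(Mul(585, Pow(109, -1)), Mul(196, Pow(Mul(2, -10, Pow(Add(-2, -10), -1)), -1))) = Add(Mul(585, Rational(1, 109)), Mul(196, Pow(Mul(2, -10, Pow(-12, -1)), -1))) = Add(Rational(585, 109), Mul(196, Pow(Mul(2, -10, Rational(-1, 12)), -1))) = Add(Rational(585, 109), Mul(196, Pow(Rational(5, 3), -1))) = Add(Rational(585, 109), Mul(196, Rational(3, 5))) = Add(Rational(585, 109), Rational(588, 5)) = Rational(67017, 545)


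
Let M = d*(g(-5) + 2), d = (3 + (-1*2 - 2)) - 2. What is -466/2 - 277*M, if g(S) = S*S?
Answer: 22204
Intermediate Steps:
g(S) = S²
d = -3 (d = (3 + (-2 - 2)) - 2 = (3 - 4) - 2 = -1 - 2 = -3)
M = -81 (M = -3*((-5)² + 2) = -3*(25 + 2) = -3*27 = -81)
-466/2 - 277*M = -466/2 - 277*(-81) = -466*½ + 22437 = -233 + 22437 = 22204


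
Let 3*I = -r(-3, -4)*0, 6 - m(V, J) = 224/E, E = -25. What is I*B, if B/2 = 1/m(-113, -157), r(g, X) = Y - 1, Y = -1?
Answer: 0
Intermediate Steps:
r(g, X) = -2 (r(g, X) = -1 - 1 = -2)
m(V, J) = 374/25 (m(V, J) = 6 - 224/(-25) = 6 - 224*(-1)/25 = 6 - 1*(-224/25) = 6 + 224/25 = 374/25)
B = 25/187 (B = 2/(374/25) = 2*(25/374) = 25/187 ≈ 0.13369)
I = 0 (I = (-1*(-2)*0)/3 = (2*0)/3 = (1/3)*0 = 0)
I*B = 0*(25/187) = 0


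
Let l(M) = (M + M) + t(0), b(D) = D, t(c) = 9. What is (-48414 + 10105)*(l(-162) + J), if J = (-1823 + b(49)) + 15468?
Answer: -512536111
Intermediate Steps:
J = 13694 (J = (-1823 + 49) + 15468 = -1774 + 15468 = 13694)
l(M) = 9 + 2*M (l(M) = (M + M) + 9 = 2*M + 9 = 9 + 2*M)
(-48414 + 10105)*(l(-162) + J) = (-48414 + 10105)*((9 + 2*(-162)) + 13694) = -38309*((9 - 324) + 13694) = -38309*(-315 + 13694) = -38309*13379 = -512536111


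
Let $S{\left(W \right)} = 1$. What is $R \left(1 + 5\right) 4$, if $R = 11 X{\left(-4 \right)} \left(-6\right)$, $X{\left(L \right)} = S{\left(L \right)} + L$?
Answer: $4752$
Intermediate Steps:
$X{\left(L \right)} = 1 + L$
$R = 198$ ($R = 11 \left(1 - 4\right) \left(-6\right) = 11 \left(-3\right) \left(-6\right) = \left(-33\right) \left(-6\right) = 198$)
$R \left(1 + 5\right) 4 = 198 \left(1 + 5\right) 4 = 198 \cdot 6 \cdot 4 = 198 \cdot 24 = 4752$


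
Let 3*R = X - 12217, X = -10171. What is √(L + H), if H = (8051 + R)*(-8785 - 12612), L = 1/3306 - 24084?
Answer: I*√15316855443842/1102 ≈ 3551.4*I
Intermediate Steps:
R = -22388/3 (R = (-10171 - 12217)/3 = (⅓)*(-22388) = -22388/3 ≈ -7462.7)
L = -79621703/3306 (L = 1/3306 - 24084 = -79621703/3306 ≈ -24084.)
H = -37765705/3 (H = (8051 - 22388/3)*(-8785 - 12612) = (1765/3)*(-21397) = -37765705/3 ≈ -1.2589e+7)
√(L + H) = √(-79621703/3306 - 37765705/3) = √(-13899142871/1102) = I*√15316855443842/1102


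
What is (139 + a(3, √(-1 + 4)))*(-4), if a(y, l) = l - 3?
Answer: -544 - 4*√3 ≈ -550.93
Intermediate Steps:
a(y, l) = -3 + l
(139 + a(3, √(-1 + 4)))*(-4) = (139 + (-3 + √(-1 + 4)))*(-4) = (139 + (-3 + √3))*(-4) = (136 + √3)*(-4) = -544 - 4*√3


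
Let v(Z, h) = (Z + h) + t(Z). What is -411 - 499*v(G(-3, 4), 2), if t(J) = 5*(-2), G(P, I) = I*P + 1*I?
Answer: 7573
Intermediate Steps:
G(P, I) = I + I*P (G(P, I) = I*P + I = I + I*P)
t(J) = -10
v(Z, h) = -10 + Z + h (v(Z, h) = (Z + h) - 10 = -10 + Z + h)
-411 - 499*v(G(-3, 4), 2) = -411 - 499*(-10 + 4*(1 - 3) + 2) = -411 - 499*(-10 + 4*(-2) + 2) = -411 - 499*(-10 - 8 + 2) = -411 - 499*(-16) = -411 + 7984 = 7573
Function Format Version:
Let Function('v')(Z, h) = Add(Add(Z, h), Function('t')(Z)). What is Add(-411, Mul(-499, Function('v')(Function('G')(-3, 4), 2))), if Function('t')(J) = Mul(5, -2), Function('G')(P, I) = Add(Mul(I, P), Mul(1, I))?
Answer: 7573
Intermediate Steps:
Function('G')(P, I) = Add(I, Mul(I, P)) (Function('G')(P, I) = Add(Mul(I, P), I) = Add(I, Mul(I, P)))
Function('t')(J) = -10
Function('v')(Z, h) = Add(-10, Z, h) (Function('v')(Z, h) = Add(Add(Z, h), -10) = Add(-10, Z, h))
Add(-411, Mul(-499, Function('v')(Function('G')(-3, 4), 2))) = Add(-411, Mul(-499, Add(-10, Mul(4, Add(1, -3)), 2))) = Add(-411, Mul(-499, Add(-10, Mul(4, -2), 2))) = Add(-411, Mul(-499, Add(-10, -8, 2))) = Add(-411, Mul(-499, -16)) = Add(-411, 7984) = 7573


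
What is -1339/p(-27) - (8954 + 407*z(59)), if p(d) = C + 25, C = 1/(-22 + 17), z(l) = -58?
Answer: 1810153/124 ≈ 14598.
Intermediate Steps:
C = -1/5 (C = 1/(-5) = -1/5 ≈ -0.20000)
p(d) = 124/5 (p(d) = -1/5 + 25 = 124/5)
-1339/p(-27) - (8954 + 407*z(59)) = -1339/124/5 - 407/(1/(22 - 58)) = -1339*5/124 - 407/(1/(-36)) = -6695/124 - 407/(-1/36) = -6695/124 - 407*(-36) = -6695/124 + 14652 = 1810153/124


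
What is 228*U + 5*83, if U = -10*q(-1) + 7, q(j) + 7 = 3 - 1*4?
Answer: 20251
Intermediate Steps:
q(j) = -8 (q(j) = -7 + (3 - 1*4) = -7 + (3 - 4) = -7 - 1 = -8)
U = 87 (U = -10*(-8) + 7 = 80 + 7 = 87)
228*U + 5*83 = 228*87 + 5*83 = 19836 + 415 = 20251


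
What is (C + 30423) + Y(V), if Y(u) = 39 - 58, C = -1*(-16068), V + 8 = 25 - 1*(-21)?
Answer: 46472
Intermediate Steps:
V = 38 (V = -8 + (25 - 1*(-21)) = -8 + (25 + 21) = -8 + 46 = 38)
C = 16068
Y(u) = -19
(C + 30423) + Y(V) = (16068 + 30423) - 19 = 46491 - 19 = 46472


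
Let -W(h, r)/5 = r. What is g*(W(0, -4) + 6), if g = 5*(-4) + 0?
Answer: -520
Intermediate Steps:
W(h, r) = -5*r
g = -20 (g = -20 + 0 = -20)
g*(W(0, -4) + 6) = -20*(-5*(-4) + 6) = -20*(20 + 6) = -20*26 = -520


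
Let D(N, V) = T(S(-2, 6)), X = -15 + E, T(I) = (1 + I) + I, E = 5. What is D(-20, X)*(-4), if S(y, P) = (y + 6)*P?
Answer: -196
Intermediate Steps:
S(y, P) = P*(6 + y) (S(y, P) = (6 + y)*P = P*(6 + y))
T(I) = 1 + 2*I
X = -10 (X = -15 + 5 = -10)
D(N, V) = 49 (D(N, V) = 1 + 2*(6*(6 - 2)) = 1 + 2*(6*4) = 1 + 2*24 = 1 + 48 = 49)
D(-20, X)*(-4) = 49*(-4) = -196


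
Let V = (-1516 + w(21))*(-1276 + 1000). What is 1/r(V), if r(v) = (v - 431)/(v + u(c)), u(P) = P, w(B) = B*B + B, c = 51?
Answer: 290955/290473 ≈ 1.0017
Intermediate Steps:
w(B) = B + B² (w(B) = B² + B = B + B²)
V = 290904 (V = (-1516 + 21*(1 + 21))*(-1276 + 1000) = (-1516 + 21*22)*(-276) = (-1516 + 462)*(-276) = -1054*(-276) = 290904)
r(v) = (-431 + v)/(51 + v) (r(v) = (v - 431)/(v + 51) = (-431 + v)/(51 + v))
1/r(V) = 1/((-431 + 290904)/(51 + 290904)) = 1/(290473/290955) = 290955/290473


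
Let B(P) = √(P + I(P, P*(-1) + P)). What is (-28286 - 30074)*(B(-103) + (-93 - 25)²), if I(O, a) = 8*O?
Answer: -812604640 - 175080*I*√103 ≈ -8.126e+8 - 1.7769e+6*I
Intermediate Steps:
B(P) = 3*√P (B(P) = √(P + 8*P) = √(9*P) = 3*√P)
(-28286 - 30074)*(B(-103) + (-93 - 25)²) = (-28286 - 30074)*(3*√(-103) + (-93 - 25)²) = -58360*(3*(I*√103) + (-118)²) = -58360*(3*I*√103 + 13924) = -58360*(13924 + 3*I*√103) = -812604640 - 175080*I*√103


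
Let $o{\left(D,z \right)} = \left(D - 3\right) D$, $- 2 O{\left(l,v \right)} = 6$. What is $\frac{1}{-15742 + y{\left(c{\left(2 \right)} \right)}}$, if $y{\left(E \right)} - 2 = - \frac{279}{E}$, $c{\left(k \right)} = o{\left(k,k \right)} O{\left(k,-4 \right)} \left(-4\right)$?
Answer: $- \frac{8}{125827} \approx -6.3579 \cdot 10^{-5}$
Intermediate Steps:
$O{\left(l,v \right)} = -3$ ($O{\left(l,v \right)} = \left(- \frac{1}{2}\right) 6 = -3$)
$o{\left(D,z \right)} = D \left(-3 + D\right)$ ($o{\left(D,z \right)} = \left(-3 + D\right) D = D \left(-3 + D\right)$)
$c{\left(k \right)} = 12 k \left(-3 + k\right)$ ($c{\left(k \right)} = k \left(-3 + k\right) \left(-3\right) \left(-4\right) = - 3 k \left(-3 + k\right) \left(-4\right) = 12 k \left(-3 + k\right)$)
$y{\left(E \right)} = 2 - \frac{279}{E}$
$\frac{1}{-15742 + y{\left(c{\left(2 \right)} \right)}} = \frac{1}{-15742 - \left(-2 + \frac{279}{12 \cdot 2 \left(-3 + 2\right)}\right)} = \frac{1}{-15742 - \left(-2 + \frac{279}{12 \cdot 2 \left(-1\right)}\right)} = \frac{1}{-15742 - \left(-2 + \frac{279}{-24}\right)} = \frac{1}{-15742 + \left(2 - - \frac{93}{8}\right)} = \frac{1}{-15742 + \left(2 + \frac{93}{8}\right)} = \frac{1}{-15742 + \frac{109}{8}} = \frac{1}{- \frac{125827}{8}} = - \frac{8}{125827}$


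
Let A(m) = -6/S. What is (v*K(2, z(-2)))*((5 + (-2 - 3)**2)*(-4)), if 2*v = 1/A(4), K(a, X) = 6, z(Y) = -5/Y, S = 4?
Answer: 240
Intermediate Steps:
A(m) = -3/2 (A(m) = -6/4 = -6*1/4 = -3/2)
v = -1/3 (v = 1/(2*(-3/2)) = (1/2)*(-2/3) = -1/3 ≈ -0.33333)
(v*K(2, z(-2)))*((5 + (-2 - 3)**2)*(-4)) = (-1/3*6)*((5 + (-2 - 3)**2)*(-4)) = -2*(5 + (-5)**2)*(-4) = -2*(5 + 25)*(-4) = -60*(-4) = -2*(-120) = 240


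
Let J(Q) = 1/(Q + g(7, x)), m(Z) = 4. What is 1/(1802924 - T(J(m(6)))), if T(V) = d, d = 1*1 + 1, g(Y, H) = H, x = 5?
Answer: 1/1802922 ≈ 5.5466e-7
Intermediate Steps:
d = 2 (d = 1 + 1 = 2)
J(Q) = 1/(5 + Q) (J(Q) = 1/(Q + 5) = 1/(5 + Q))
T(V) = 2
1/(1802924 - T(J(m(6)))) = 1/(1802924 - 1*2) = 1/(1802924 - 2) = 1/1802922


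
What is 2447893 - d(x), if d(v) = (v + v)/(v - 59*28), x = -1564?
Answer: 984052595/402 ≈ 2.4479e+6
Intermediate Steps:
d(v) = 2*v/(-1652 + v) (d(v) = (2*v)/(v - 1652) = (2*v)/(-1652 + v) = 2*v/(-1652 + v))
2447893 - d(x) = 2447893 - 2*(-1564)/(-1652 - 1564) = 2447893 - 2*(-1564)/(-3216) = 2447893 - 2*(-1564)*(-1)/3216 = 2447893 - 1*391/402 = 2447893 - 391/402 = 984052595/402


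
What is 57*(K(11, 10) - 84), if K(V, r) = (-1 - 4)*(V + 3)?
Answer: -8778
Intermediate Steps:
K(V, r) = -15 - 5*V (K(V, r) = -5*(3 + V) = -15 - 5*V)
57*(K(11, 10) - 84) = 57*((-15 - 5*11) - 84) = 57*((-15 - 55) - 84) = 57*(-70 - 84) = 57*(-154) = -8778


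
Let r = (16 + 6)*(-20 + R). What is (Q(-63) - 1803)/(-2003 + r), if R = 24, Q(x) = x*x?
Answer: -2166/1915 ≈ -1.1311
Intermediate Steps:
Q(x) = x²
r = 88 (r = (16 + 6)*(-20 + 24) = 22*4 = 88)
(Q(-63) - 1803)/(-2003 + r) = ((-63)² - 1803)/(-2003 + 88) = (3969 - 1803)/(-1915) = 2166*(-1/1915) = -2166/1915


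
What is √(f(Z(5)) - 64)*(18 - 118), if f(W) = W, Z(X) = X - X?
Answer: -800*I ≈ -800.0*I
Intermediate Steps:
Z(X) = 0
√(f(Z(5)) - 64)*(18 - 118) = √(0 - 64)*(18 - 118) = √(-64)*(-100) = (8*I)*(-100) = -800*I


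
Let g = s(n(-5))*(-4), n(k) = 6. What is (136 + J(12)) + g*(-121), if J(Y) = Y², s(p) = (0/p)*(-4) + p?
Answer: 3184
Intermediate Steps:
s(p) = p (s(p) = 0*(-4) + p = 0 + p = p)
g = -24 (g = 6*(-4) = -24)
(136 + J(12)) + g*(-121) = (136 + 12²) - 24*(-121) = (136 + 144) + 2904 = 280 + 2904 = 3184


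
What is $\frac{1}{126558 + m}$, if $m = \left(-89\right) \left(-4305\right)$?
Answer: $\frac{1}{509703} \approx 1.9619 \cdot 10^{-6}$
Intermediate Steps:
$m = 383145$
$\frac{1}{126558 + m} = \frac{1}{126558 + 383145} = \frac{1}{509703}$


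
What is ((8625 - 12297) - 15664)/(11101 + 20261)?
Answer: -9668/15681 ≈ -0.61654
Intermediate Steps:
((8625 - 12297) - 15664)/(11101 + 20261) = (-3672 - 15664)/31362 = -19336*1/31362 = -9668/15681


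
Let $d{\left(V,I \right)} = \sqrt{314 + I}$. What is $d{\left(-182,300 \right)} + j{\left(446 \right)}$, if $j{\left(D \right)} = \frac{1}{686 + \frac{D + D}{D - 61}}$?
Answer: $\frac{385}{265002} + \sqrt{614} \approx 24.78$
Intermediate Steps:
$j{\left(D \right)} = \frac{1}{686 + \frac{2 D}{-61 + D}}$
$d{\left(-182,300 \right)} + j{\left(446 \right)} = \sqrt{314 + 300} + \frac{-61 + 446}{2 \left(-20923 + 344 \cdot 446\right)} = \sqrt{614} + \frac{1}{2} \frac{1}{-20923 + 153424} \cdot 385 = \sqrt{614} + \frac{1}{2} \cdot \frac{1}{132501} \cdot 385 = \sqrt{614} + \frac{385}{265002} = \frac{385}{265002} + \sqrt{614}$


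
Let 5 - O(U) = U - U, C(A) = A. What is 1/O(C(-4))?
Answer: ⅕ ≈ 0.20000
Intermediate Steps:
O(U) = 5 (O(U) = 5 - (U - U) = 5 - 1*0 = 5 + 0 = 5)
1/O(C(-4)) = 1/5 = ⅕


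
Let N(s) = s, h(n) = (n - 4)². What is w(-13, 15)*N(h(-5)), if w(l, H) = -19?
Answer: -1539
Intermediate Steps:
h(n) = (-4 + n)²
w(-13, 15)*N(h(-5)) = -19*(-4 - 5)² = -19*(-9)² = -19*81 = -1539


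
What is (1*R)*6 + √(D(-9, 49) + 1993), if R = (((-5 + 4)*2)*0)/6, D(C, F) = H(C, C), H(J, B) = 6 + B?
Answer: √1990 ≈ 44.609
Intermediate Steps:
D(C, F) = 6 + C
R = 0 (R = (-1*2*0)*(⅙) = -2*0*(⅙) = 0*(⅙) = 0)
(1*R)*6 + √(D(-9, 49) + 1993) = (1*0)*6 + √((6 - 9) + 1993) = 0*6 + √(-3 + 1993) = 0 + √1990 = √1990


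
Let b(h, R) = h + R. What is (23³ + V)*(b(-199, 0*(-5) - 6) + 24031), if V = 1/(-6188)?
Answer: 896922562635/3094 ≈ 2.8989e+8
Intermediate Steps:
V = -1/6188 ≈ -0.00016160
b(h, R) = R + h
(23³ + V)*(b(-199, 0*(-5) - 6) + 24031) = (23³ - 1/6188)*(((0*(-5) - 6) - 199) + 24031) = (12167 - 1/6188)*(((0 - 6) - 199) + 24031) = 75289395*((-6 - 199) + 24031)/6188 = 75289395*(-205 + 24031)/6188 = (75289395/6188)*23826 = 896922562635/3094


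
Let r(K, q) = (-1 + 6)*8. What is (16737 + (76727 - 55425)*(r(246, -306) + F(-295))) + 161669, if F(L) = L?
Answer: -5253604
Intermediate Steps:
r(K, q) = 40 (r(K, q) = 5*8 = 40)
(16737 + (76727 - 55425)*(r(246, -306) + F(-295))) + 161669 = (16737 + (76727 - 55425)*(40 - 295)) + 161669 = (16737 + 21302*(-255)) + 161669 = (16737 - 5432010) + 161669 = -5415273 + 161669 = -5253604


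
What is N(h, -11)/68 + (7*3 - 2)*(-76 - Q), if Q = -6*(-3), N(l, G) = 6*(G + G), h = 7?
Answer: -30395/17 ≈ -1787.9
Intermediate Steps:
N(l, G) = 12*G (N(l, G) = 6*(2*G) = 12*G)
Q = 18
N(h, -11)/68 + (7*3 - 2)*(-76 - Q) = (12*(-11))/68 + (7*3 - 2)*(-76 - 1*18) = -132*1/68 + (21 - 2)*(-76 - 18) = -33/17 + 19*(-94) = -33/17 - 1786 = -30395/17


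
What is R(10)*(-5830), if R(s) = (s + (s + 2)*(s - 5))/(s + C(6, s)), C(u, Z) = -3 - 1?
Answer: -204050/3 ≈ -68017.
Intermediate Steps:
C(u, Z) = -4
R(s) = (s + (-5 + s)*(2 + s))/(-4 + s) (R(s) = (s + (s + 2)*(s - 5))/(s - 4) = (s + (2 + s)*(-5 + s))/(-4 + s) = (s + (-5 + s)*(2 + s))/(-4 + s))
R(10)*(-5830) = ((-10 + 10**2 - 2*10)/(-4 + 10))*(-5830) = ((-10 + 100 - 20)/6)*(-5830) = ((1/6)*70)*(-5830) = (35/3)*(-5830) = -204050/3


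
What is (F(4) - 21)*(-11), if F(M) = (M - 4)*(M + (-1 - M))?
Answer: 231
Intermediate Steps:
F(M) = 4 - M (F(M) = (-4 + M)*(-1) = 4 - M)
(F(4) - 21)*(-11) = ((4 - 1*4) - 21)*(-11) = ((4 - 4) - 21)*(-11) = (0 - 21)*(-11) = -21*(-11) = 231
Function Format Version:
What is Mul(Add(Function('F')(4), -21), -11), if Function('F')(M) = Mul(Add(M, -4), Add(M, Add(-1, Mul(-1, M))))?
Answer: 231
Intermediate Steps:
Function('F')(M) = Add(4, Mul(-1, M)) (Function('F')(M) = Mul(Add(-4, M), -1) = Add(4, Mul(-1, M)))
Mul(Add(Function('F')(4), -21), -11) = Mul(Add(Add(4, Mul(-1, 4)), -21), -11) = Mul(Add(Add(4, -4), -21), -11) = Mul(Add(0, -21), -11) = Mul(-21, -11) = 231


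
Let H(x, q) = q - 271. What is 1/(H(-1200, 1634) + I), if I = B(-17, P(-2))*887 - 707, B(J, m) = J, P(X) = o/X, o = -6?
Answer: -1/14423 ≈ -6.9334e-5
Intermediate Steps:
P(X) = -6/X
H(x, q) = -271 + q
I = -15786 (I = -17*887 - 707 = -15079 - 707 = -15786)
1/(H(-1200, 1634) + I) = 1/((-271 + 1634) - 15786) = 1/(1363 - 15786) = 1/(-14423) = -1/14423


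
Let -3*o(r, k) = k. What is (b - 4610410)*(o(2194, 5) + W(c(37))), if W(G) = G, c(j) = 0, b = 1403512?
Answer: 5344830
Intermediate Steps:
o(r, k) = -k/3
(b - 4610410)*(o(2194, 5) + W(c(37))) = (1403512 - 4610410)*(-⅓*5 + 0) = -3206898*(-5/3 + 0) = -3206898*(-5/3) = 5344830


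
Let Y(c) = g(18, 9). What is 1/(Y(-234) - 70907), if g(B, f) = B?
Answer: -1/70889 ≈ -1.4107e-5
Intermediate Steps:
Y(c) = 18
1/(Y(-234) - 70907) = 1/(18 - 70907) = 1/(-70889) = -1/70889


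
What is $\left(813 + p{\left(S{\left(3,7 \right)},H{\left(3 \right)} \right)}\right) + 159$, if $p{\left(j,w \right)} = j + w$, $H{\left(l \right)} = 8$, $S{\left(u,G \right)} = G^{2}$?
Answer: $1029$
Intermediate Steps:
$\left(813 + p{\left(S{\left(3,7 \right)},H{\left(3 \right)} \right)}\right) + 159 = \left(813 + \left(7^{2} + 8\right)\right) + 159 = \left(813 + \left(49 + 8\right)\right) + 159 = \left(813 + 57\right) + 159 = 870 + 159 = 1029$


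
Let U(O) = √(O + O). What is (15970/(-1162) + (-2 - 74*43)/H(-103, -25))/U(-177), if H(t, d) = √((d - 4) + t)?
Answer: 796*√1298/1947 + 7985*I*√354/205674 ≈ 14.729 + 0.73046*I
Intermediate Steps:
H(t, d) = √(-4 + d + t) (H(t, d) = √((-4 + d) + t) = √(-4 + d + t))
U(O) = √2*√O (U(O) = √(2*O) = √2*√O)
(15970/(-1162) + (-2 - 74*43)/H(-103, -25))/U(-177) = (15970/(-1162) + (-2 - 74*43)/(√(-4 - 25 - 103)))/((√2*√(-177))) = (15970*(-1/1162) + (-2 - 3182)/(√(-132)))/((√2*(I*√177))) = (-7985/581 - 3184*(-I*√33/66))/((I*√354)) = (-7985/581 - (-1592)*I*√33/33)*(-I*√354/354) = (-7985/581 + 1592*I*√33/33)*(-I*√354/354) = -I*√354*(-7985/581 + 1592*I*√33/33)/354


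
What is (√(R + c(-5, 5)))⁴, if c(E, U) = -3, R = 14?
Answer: 121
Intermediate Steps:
(√(R + c(-5, 5)))⁴ = (√(14 - 3))⁴ = (√11)⁴ = 121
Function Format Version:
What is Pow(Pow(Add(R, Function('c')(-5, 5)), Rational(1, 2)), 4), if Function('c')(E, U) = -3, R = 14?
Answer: 121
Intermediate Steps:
Pow(Pow(Add(R, Function('c')(-5, 5)), Rational(1, 2)), 4) = Pow(Pow(Add(14, -3), Rational(1, 2)), 4) = Pow(Pow(11, Rational(1, 2)), 4) = 121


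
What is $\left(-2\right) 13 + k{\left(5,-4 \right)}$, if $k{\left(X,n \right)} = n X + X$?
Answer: $-41$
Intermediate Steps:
$k{\left(X,n \right)} = X + X n$ ($k{\left(X,n \right)} = X n + X = X + X n$)
$\left(-2\right) 13 + k{\left(5,-4 \right)} = \left(-2\right) 13 + 5 \left(1 - 4\right) = -26 + 5 \left(-3\right) = -26 - 15 = -41$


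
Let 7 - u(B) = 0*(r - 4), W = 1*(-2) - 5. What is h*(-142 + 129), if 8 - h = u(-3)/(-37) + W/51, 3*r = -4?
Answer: -204256/1887 ≈ -108.24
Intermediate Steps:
r = -4/3 (r = (⅓)*(-4) = -4/3 ≈ -1.3333)
W = -7 (W = -2 - 5 = -7)
u(B) = 7 (u(B) = 7 - 0*(-4/3 - 4) = 7 - 0*(-16)/3 = 7 - 1*0 = 7 + 0 = 7)
h = 15712/1887 (h = 8 - (7/(-37) - 7/51) = 8 - (7*(-1/37) - 7*1/51) = 8 - (-7/37 - 7/51) = 8 - 1*(-616/1887) = 8 + 616/1887 = 15712/1887 ≈ 8.3264)
h*(-142 + 129) = 15712*(-142 + 129)/1887 = (15712/1887)*(-13) = -204256/1887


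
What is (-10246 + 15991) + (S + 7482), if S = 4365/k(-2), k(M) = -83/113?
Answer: 604596/83 ≈ 7284.3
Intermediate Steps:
k(M) = -83/113 (k(M) = -83*1/113 = -83/113)
S = -493245/83 (S = 4365/(-83/113) = 4365*(-113/83) = -493245/83 ≈ -5942.7)
(-10246 + 15991) + (S + 7482) = (-10246 + 15991) + (-493245/83 + 7482) = 5745 + 127761/83 = 604596/83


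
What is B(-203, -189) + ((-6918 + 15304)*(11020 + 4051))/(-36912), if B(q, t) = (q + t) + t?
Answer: -73915639/18456 ≈ -4005.0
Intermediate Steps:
B(q, t) = q + 2*t
B(-203, -189) + ((-6918 + 15304)*(11020 + 4051))/(-36912) = (-203 + 2*(-189)) + ((-6918 + 15304)*(11020 + 4051))/(-36912) = (-203 - 378) + (8386*15071)*(-1/36912) = -581 + 126385406*(-1/36912) = -581 - 63192703/18456 = -73915639/18456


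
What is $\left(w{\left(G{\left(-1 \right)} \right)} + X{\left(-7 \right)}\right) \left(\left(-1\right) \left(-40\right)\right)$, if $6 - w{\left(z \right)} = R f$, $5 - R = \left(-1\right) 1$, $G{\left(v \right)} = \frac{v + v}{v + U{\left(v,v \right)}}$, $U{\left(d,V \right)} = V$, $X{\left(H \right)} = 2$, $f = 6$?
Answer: $-1120$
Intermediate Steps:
$G{\left(v \right)} = 1$ ($G{\left(v \right)} = \frac{v + v}{v + v} = \frac{2 v}{2 v} = 2 v \frac{1}{2 v} = 1$)
$R = 6$ ($R = 5 - \left(-1\right) 1 = 5 - -1 = 5 + 1 = 6$)
$w{\left(z \right)} = -30$ ($w{\left(z \right)} = 6 - 6 \cdot 6 = 6 - 36 = -30$)
$\left(w{\left(G{\left(-1 \right)} \right)} + X{\left(-7 \right)}\right) \left(\left(-1\right) \left(-40\right)\right) = \left(-30 + 2\right) \left(\left(-1\right) \left(-40\right)\right) = \left(-28\right) 40 = -1120$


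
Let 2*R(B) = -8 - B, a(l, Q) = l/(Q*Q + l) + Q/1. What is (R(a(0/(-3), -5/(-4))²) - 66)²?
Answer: 5130225/1024 ≈ 5010.0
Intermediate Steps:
a(l, Q) = Q + l/(l + Q²) (a(l, Q) = l/(Q² + l) + Q*1 = l/(l + Q²) + Q = Q + l/(l + Q²))
R(B) = -4 - B/2 (R(B) = (-8 - B)/2 = -4 - B/2)
(R(a(0/(-3), -5/(-4))²) - 66)² = ((-4 - (0/(-3) + (-5/(-4))³ + (-5/(-4))*(0/(-3)))²/(0/(-3) + (-5/(-4))²)²/2) - 66)² = ((-4 - (0*(-⅓) + (-5*(-¼))³ + (-5*(-¼))*(0*(-⅓)))²/(0*(-⅓) + (-5*(-¼))²)²/2) - 66)² = ((-4 - (0 + (5/4)³ + (5/4)*0)²/(0 + (5/4)²)²/2) - 66)² = ((-4 - (0 + 125/64 + 0)²/(0 + 25/16)²/2) - 66)² = ((-4 - ((125/64)/(25/16))²/2) - 66)² = ((-4 - ((16/25)*(125/64))²/2) - 66)² = ((-4 - (5/4)²/2) - 66)² = ((-4 - ½*25/16) - 66)² = ((-4 - 25/32) - 66)² = (-153/32 - 66)² = (-2265/32)² = 5130225/1024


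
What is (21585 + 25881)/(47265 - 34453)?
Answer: 23733/6406 ≈ 3.7048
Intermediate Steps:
(21585 + 25881)/(47265 - 34453) = 47466/12812 = 47466*(1/12812) = 23733/6406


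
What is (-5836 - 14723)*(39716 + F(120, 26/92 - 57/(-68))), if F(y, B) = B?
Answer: -1277075265543/1564 ≈ -8.1654e+8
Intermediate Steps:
(-5836 - 14723)*(39716 + F(120, 26/92 - 57/(-68))) = (-5836 - 14723)*(39716 + (26/92 - 57/(-68))) = -20559*(39716 + (26*(1/92) - 57*(-1/68))) = -20559*(39716 + (13/46 + 57/68)) = -20559*(39716 + 1753/1564) = -20559*62117577/1564 = -1277075265543/1564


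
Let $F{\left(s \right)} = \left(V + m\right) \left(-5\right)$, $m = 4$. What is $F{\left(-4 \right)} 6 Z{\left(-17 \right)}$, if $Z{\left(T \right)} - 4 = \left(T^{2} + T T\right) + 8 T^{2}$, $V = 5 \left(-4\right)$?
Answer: $1389120$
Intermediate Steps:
$V = -20$
$F{\left(s \right)} = 80$ ($F{\left(s \right)} = \left(-20 + 4\right) \left(-5\right) = \left(-16\right) \left(-5\right) = 80$)
$Z{\left(T \right)} = 4 + 10 T^{2}$ ($Z{\left(T \right)} = 4 + \left(\left(T^{2} + T T\right) + 8 T^{2}\right) = 4 + \left(\left(T^{2} + T^{2}\right) + 8 T^{2}\right) = 4 + \left(2 T^{2} + 8 T^{2}\right) = 4 + 10 T^{2}$)
$F{\left(-4 \right)} 6 Z{\left(-17 \right)} = 80 \cdot 6 \left(4 + 10 \left(-17\right)^{2}\right) = 480 \left(4 + 10 \cdot 289\right) = 480 \left(4 + 2890\right) = 480 \cdot 2894 = 1389120$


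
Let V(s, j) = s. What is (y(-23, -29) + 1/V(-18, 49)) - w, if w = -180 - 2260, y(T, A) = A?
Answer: 43397/18 ≈ 2410.9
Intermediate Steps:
w = -2440
(y(-23, -29) + 1/V(-18, 49)) - w = (-29 + 1/(-18)) - 1*(-2440) = (-29 - 1/18) + 2440 = -523/18 + 2440 = 43397/18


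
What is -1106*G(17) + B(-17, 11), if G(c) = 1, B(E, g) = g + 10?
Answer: -1085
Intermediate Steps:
B(E, g) = 10 + g
-1106*G(17) + B(-17, 11) = -1106*1 + (10 + 11) = -1106 + 21 = -1085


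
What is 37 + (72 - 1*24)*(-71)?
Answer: -3371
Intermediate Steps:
37 + (72 - 1*24)*(-71) = 37 + (72 - 24)*(-71) = 37 + 48*(-71) = 37 - 3408 = -3371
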